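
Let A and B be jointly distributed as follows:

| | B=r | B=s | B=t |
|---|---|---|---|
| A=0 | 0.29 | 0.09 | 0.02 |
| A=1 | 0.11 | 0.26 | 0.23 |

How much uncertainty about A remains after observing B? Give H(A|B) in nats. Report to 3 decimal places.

Chain rule: H(A|B) = H(A,B) − H(B).
Marginals: p(A) = (0.4000, 0.6000), p(B) = (0.4000, 0.3500, 0.2500).
H(A,B) = 1.5850 nats; H(B) = 1.0805 nats.
H(A|B) = 1.5850 − 1.0805 = 0.504 nats.

0.504 nats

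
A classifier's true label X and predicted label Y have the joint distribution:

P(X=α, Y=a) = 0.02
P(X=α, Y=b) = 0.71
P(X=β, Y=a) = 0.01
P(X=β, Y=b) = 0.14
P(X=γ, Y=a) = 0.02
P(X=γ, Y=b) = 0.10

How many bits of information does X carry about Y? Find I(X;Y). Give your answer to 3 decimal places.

0.023 bits

Marginals: p(X) = (0.7300, 0.1500, 0.1200), p(Y) = (0.0500, 0.9500).
I(X;Y) = Σ p(x,y)·log₂[p(x,y)/(p(x)p(y))].
  (α,a): 0.02·log₂(0.5479) = -0.0174
  (α,b): 0.71·log₂(1.0238) = 0.0241
  (β,a): 0.01·log₂(1.3333) = 0.0042
  (β,b): 0.14·log₂(0.9825) = -0.0036
  (γ,a): 0.02·log₂(3.3333) = 0.0347
  (γ,b): 0.10·log₂(0.8772) = -0.0189
Sum = 0.023 bits.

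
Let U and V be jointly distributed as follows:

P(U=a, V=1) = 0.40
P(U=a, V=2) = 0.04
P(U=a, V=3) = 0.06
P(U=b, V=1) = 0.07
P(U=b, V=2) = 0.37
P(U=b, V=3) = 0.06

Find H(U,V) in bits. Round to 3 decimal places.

2.001 bits

H(U,V) = −Σ p(x,y)·log₂ p(x,y) over all 6 cells.
  cell (a,1): −0.40·log₂0.40 = 0.5288
  cell (a,2): −0.04·log₂0.04 = 0.1858
  cell (a,3): −0.06·log₂0.06 = 0.2435
  cell (b,1): −0.07·log₂0.07 = 0.2686
  cell (b,2): −0.37·log₂0.37 = 0.5307
  cell (b,3): −0.06·log₂0.06 = 0.2435
Sum = 2.001 bits.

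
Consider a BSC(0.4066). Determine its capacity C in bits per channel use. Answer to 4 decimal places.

0.0253 bits

Binary symmetric channel: C = 1 − h₂(ε) where h₂ is the binary entropy function.
h₂(0.4066) = −0.4066·log₂0.4066 − 0.5934·log₂0.5934 = 0.9747.
C = 1 − 0.9747 = 0.0253 bits per channel use.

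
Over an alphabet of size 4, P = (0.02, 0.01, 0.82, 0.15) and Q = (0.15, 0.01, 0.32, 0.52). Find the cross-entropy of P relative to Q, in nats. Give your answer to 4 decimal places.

H(P,Q) = −Σ p·ln q.
  −0.02·ln(0.15) = 0.03794
  −0.01·ln(0.01) = 0.04605
  −0.82·ln(0.32) = 0.93434
  −0.15·ln(0.52) = 0.09809
H(P,Q) = 1.1164 nats.

1.1164 nats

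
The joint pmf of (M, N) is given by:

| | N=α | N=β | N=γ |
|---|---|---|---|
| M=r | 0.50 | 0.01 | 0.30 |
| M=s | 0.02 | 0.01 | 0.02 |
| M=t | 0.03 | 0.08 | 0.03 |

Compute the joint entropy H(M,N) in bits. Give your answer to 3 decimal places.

H(M,N) = −Σ p(x,y)·log₂ p(x,y) over all 9 cells.
  cell (r,α): −0.50·log₂0.50 = 0.5000
  cell (r,β): −0.01·log₂0.01 = 0.0664
  cell (r,γ): −0.30·log₂0.30 = 0.5211
  cell (s,α): −0.02·log₂0.02 = 0.1129
  cell (s,β): −0.01·log₂0.01 = 0.0664
  cell (s,γ): −0.02·log₂0.02 = 0.1129
  cell (t,α): −0.03·log₂0.03 = 0.1518
  cell (t,β): −0.08·log₂0.08 = 0.2915
  cell (t,γ): −0.03·log₂0.03 = 0.1518
Sum = 1.975 bits.

1.975 bits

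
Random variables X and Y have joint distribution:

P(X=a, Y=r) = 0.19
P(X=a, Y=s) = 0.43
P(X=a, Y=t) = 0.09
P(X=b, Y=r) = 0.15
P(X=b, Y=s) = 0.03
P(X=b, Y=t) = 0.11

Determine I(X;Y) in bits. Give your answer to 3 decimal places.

Marginals: p(X) = (0.7100, 0.2900), p(Y) = (0.3400, 0.4600, 0.2000).
I(X;Y) = Σ p(x,y)·log₂[p(x,y)/(p(x)p(y))].
  (a,r): 0.19·log₂(0.7871) = -0.0656
  (a,s): 0.43·log₂(1.3166) = 0.1706
  (a,t): 0.09·log₂(0.6338) = -0.0592
  (b,r): 0.15·log₂(1.5213) = 0.0908
  (b,s): 0.03·log₂(0.2249) = -0.0646
  (b,t): 0.11·log₂(1.8966) = 0.1016
Sum = 0.174 bits.

0.174 bits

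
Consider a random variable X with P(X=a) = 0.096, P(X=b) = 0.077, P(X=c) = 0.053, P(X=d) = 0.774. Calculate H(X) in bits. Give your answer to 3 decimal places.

1.120 bits

H(X) = −Σ p·log₂ p.
  −(0.096)·log₂(0.096) = 0.3246
  −(0.077)·log₂(0.077) = 0.2848
  −(0.053)·log₂(0.053) = 0.2246
  −(0.774)·log₂(0.774) = 0.2861
Sum: 0.3246 + 0.2848 + 0.2246 + 0.2861 = 1.120 bits.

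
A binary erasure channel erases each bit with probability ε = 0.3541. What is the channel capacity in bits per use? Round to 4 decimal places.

Binary erasure channel: capacity C = 1 − ε.
C = 1 − 0.3541 = 0.6459 bits per channel use.

0.6459 bits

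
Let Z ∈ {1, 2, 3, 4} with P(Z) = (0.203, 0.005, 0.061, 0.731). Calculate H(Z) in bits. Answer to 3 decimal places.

H(Z) = −Σ p·log₂ p.
  −(0.203)·log₂(0.203) = 0.4670
  −(0.005)·log₂(0.005) = 0.0382
  −(0.061)·log₂(0.061) = 0.2461
  −(0.731)·log₂(0.731) = 0.3305
Sum: 0.4670 + 0.0382 + 0.2461 + 0.3305 = 1.082 bits.

1.082 bits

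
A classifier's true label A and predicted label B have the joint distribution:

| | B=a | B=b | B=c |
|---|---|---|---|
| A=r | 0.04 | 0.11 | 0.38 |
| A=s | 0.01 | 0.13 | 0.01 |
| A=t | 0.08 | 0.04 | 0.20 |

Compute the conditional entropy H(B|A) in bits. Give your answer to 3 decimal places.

1.102 bits

Chain rule: H(B|A) = H(A,B) − H(A).
Marginals: p(A) = (0.5300, 0.1500, 0.3200), p(B) = (0.1300, 0.2800, 0.5900).
H(A,B) = 2.5237 bits; H(A) = 1.4220 bits.
H(B|A) = 2.5237 − 1.4220 = 1.102 bits.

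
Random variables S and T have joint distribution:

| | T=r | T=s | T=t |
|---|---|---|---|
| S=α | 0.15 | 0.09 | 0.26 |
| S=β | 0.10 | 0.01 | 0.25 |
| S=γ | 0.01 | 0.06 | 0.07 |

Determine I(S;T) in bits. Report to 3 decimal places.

0.106 bits

Marginals: p(S) = (0.5000, 0.3600, 0.1400), p(T) = (0.2600, 0.1600, 0.5800).
I(S;T) = H(S) + H(T) − H(S,T).
H(S) = 1.4277, H(T) = 1.3841, H(S,T) = 2.7056.
I(S;T) = 1.4277 + 1.3841 − 2.7056 = 0.106 bits.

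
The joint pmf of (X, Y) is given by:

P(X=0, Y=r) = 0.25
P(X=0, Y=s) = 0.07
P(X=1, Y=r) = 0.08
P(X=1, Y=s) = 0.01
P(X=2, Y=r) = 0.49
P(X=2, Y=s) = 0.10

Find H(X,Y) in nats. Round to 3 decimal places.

H(X,Y) = −Σ p(x,y)·ln p(x,y) over all 6 cells.
  cell (0,r): −0.25·ln0.25 = 0.3466
  cell (0,s): −0.07·ln0.07 = 0.1861
  cell (1,r): −0.08·ln0.08 = 0.2021
  cell (1,s): −0.01·ln0.01 = 0.0461
  cell (2,r): −0.49·ln0.49 = 0.3495
  cell (2,s): −0.10·ln0.10 = 0.2303
Sum = 1.361 nats.

1.361 nats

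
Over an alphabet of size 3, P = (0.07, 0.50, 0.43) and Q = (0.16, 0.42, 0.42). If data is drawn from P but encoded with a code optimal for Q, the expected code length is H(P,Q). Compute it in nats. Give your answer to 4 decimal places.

0.9351 nats

H(P,Q) = −Σ p·ln q.
  −0.07·ln(0.16) = 0.12828
  −0.50·ln(0.42) = 0.43375
  −0.43·ln(0.42) = 0.37303
H(P,Q) = 0.9351 nats.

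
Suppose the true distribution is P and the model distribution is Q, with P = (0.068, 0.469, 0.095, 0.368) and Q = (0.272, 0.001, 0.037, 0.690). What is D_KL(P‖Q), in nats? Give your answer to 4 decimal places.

2.6486 nats

D(P‖Q) = Σ p·ln(p/q).
  0.068·ln(0.068/0.272) = -0.09427
  0.469·ln(0.469/0.001) = 2.88463
  0.095·ln(0.095/0.037) = 0.08958
  0.368·ln(0.368/0.690) = -0.23133
D(P‖Q) = 2.6486 nats.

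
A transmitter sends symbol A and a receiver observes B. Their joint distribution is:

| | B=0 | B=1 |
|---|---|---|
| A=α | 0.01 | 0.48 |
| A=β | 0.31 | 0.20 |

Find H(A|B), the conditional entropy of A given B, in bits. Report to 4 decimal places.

Chain rule: H(A|B) = H(A,B) − H(B).
Marginals: p(A) = (0.4900, 0.5100), p(B) = (0.3200, 0.6800).
H(A,B) = 1.5629 bits; H(B) = 0.9044 bits.
H(A|B) = 1.5629 − 0.9044 = 0.6585 bits.

0.6585 bits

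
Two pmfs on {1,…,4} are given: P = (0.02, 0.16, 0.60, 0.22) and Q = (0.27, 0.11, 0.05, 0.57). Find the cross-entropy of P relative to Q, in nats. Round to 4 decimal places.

H(P,Q) = −Σ p·ln q.
  −0.02·ln(0.27) = 0.02619
  −0.16·ln(0.11) = 0.35316
  −0.60·ln(0.05) = 1.79744
  −0.22·ln(0.57) = 0.12367
H(P,Q) = 2.3005 nats.

2.3005 nats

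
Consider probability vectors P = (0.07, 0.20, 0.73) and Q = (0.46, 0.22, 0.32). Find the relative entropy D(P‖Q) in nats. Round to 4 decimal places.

0.4512 nats

D(P‖Q) = Σ p·ln(p/q).
  0.07·ln(0.07/0.46) = -0.13179
  0.20·ln(0.20/0.22) = -0.01906
  0.73·ln(0.73/0.32) = 0.60205
D(P‖Q) = 0.4512 nats.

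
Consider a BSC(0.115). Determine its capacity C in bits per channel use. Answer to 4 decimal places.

Binary symmetric channel: C = 1 − h₂(ε) where h₂ is the binary entropy function.
h₂(0.115) = −0.115·log₂0.115 − 0.885·log₂0.885 = 0.5148.
C = 1 − 0.5148 = 0.4852 bits per channel use.

0.4852 bits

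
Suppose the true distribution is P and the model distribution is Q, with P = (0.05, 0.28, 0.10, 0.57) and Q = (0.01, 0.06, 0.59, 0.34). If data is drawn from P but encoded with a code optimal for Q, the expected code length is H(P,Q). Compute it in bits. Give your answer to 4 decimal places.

H(P,Q) = −Σ p·log₂ q.
  −0.05·log₂(0.01) = 0.33219
  −0.28·log₂(0.06) = 1.13649
  −0.10·log₂(0.59) = 0.07612
  −0.57·log₂(0.34) = 0.88714
H(P,Q) = 2.4319 bits.

2.4319 bits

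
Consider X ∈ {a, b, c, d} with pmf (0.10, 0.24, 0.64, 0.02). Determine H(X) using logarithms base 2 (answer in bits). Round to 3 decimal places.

1.351 bits

H(X) = −Σ p·log₂ p.
  −(0.10)·log₂(0.10) = 0.3322
  −(0.24)·log₂(0.24) = 0.4941
  −(0.64)·log₂(0.64) = 0.4121
  −(0.02)·log₂(0.02) = 0.1129
Sum: 0.3322 + 0.4941 + 0.4121 + 0.1129 = 1.351 bits.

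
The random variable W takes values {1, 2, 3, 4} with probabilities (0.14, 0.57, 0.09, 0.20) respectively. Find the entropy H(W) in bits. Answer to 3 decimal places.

1.636 bits

H(W) = −Σ p·log₂ p.
  −(0.14)·log₂(0.14) = 0.3971
  −(0.57)·log₂(0.57) = 0.4623
  −(0.09)·log₂(0.09) = 0.3127
  −(0.20)·log₂(0.20) = 0.4644
Sum: 0.3971 + 0.4623 + 0.3127 + 0.4644 = 1.636 bits.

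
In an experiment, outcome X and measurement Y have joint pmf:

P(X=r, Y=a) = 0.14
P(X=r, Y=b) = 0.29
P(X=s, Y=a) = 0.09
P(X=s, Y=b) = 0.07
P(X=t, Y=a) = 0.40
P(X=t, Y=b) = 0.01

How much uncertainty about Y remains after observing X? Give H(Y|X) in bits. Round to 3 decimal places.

Marginals: p(X) = (0.4300, 0.1600, 0.4100), p(Y) = (0.6300, 0.3700).
H(Y|X) = Σ p(X) · H(Y|X=·).
  X=r: p=0.4300, H(Y|X=r) = 0.9103
  X=s: p=0.1600, H(Y|X=s) = 0.9887
  X=t: p=0.4100, H(Y|X=t) = 0.1654
Weighted sum = 0.617 bits.

0.617 bits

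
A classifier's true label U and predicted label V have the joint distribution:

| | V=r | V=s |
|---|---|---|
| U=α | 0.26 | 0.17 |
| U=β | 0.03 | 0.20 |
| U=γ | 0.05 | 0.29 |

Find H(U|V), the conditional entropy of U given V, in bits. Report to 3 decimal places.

Chain rule: H(U|V) = H(U,V) − H(V).
Marginals: p(U) = (0.4300, 0.2300, 0.3400), p(V) = (0.3400, 0.6600).
H(U,V) = 2.2900 bits; H(V) = 0.9248 bits.
H(U|V) = 2.2900 − 0.9248 = 1.365 bits.

1.365 bits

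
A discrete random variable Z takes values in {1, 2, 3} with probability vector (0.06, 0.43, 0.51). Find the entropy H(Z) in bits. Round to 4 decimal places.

H(Z) = −Σ p·log₂ p.
  −(0.06)·log₂(0.06) = 0.24353
  −(0.43)·log₂(0.43) = 0.52356
  −(0.51)·log₂(0.51) = 0.49543
Sum: 0.24353 + 0.52356 + 0.49543 = 1.2625 bits.

1.2625 bits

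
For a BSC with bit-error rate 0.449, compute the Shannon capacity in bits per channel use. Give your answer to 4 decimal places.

0.0075 bits

Binary symmetric channel: C = 1 − h₂(ε) where h₂ is the binary entropy function.
h₂(0.449) = −0.449·log₂0.449 − 0.551·log₂0.551 = 0.9925.
C = 1 − 0.9925 = 0.0075 bits per channel use.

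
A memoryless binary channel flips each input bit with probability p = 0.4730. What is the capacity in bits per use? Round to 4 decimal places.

Binary symmetric channel: C = 1 − h₂(ε) where h₂ is the binary entropy function.
h₂(0.4730) = −0.4730·log₂0.4730 − 0.5270·log₂0.5270 = 0.9979.
C = 1 − 0.9979 = 0.0021 bits per channel use.

0.0021 bits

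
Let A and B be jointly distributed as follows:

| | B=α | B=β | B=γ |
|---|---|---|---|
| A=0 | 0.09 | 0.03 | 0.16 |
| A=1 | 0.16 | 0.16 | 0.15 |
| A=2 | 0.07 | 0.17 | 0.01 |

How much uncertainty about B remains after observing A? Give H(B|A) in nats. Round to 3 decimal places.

Marginals: p(A) = (0.2800, 0.4700, 0.2500), p(B) = (0.3200, 0.3600, 0.3200).
H(B|A) = Σ p(A) · H(B|A=·).
  A=0: p=0.2800, H(B|A=0) = 0.9239
  A=1: p=0.4700, H(B|A=1) = 1.0982
  A=2: p=0.2500, H(B|A=2) = 0.7474
Weighted sum = 0.962 nats.

0.962 nats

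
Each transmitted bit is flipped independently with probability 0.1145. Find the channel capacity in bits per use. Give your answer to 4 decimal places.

0.4867 bits

Binary symmetric channel: C = 1 − h₂(ε) where h₂ is the binary entropy function.
h₂(0.1145) = −0.1145·log₂0.1145 − 0.8855·log₂0.8855 = 0.5133.
C = 1 − 0.5133 = 0.4867 bits per channel use.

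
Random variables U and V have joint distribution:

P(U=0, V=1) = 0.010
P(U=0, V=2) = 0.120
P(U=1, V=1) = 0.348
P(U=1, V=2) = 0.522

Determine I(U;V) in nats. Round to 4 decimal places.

0.0315 nats

Marginals: p(U) = (0.1300, 0.8700), p(V) = (0.3580, 0.6420).
I(U;V) = Σ p(x,y)·ln[p(x,y)/(p(x)p(y))].
  (0,1): 0.010·ln(0.2149) = -0.01538
  (0,2): 0.120·ln(1.4378) = 0.04357
  (1,1): 0.348·ln(1.1173) = 0.03860
  (1,2): 0.522·ln(0.9346) = -0.03532
Sum = 0.0315 nats.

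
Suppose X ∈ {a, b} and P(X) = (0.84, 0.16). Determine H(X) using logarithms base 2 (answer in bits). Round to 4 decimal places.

0.6343 bits

H(X) = −Σ p·log₂ p.
  −(0.84)·log₂(0.84) = 0.21129
  −(0.16)·log₂(0.16) = 0.42302
Sum: 0.21129 + 0.42302 = 0.6343 bits.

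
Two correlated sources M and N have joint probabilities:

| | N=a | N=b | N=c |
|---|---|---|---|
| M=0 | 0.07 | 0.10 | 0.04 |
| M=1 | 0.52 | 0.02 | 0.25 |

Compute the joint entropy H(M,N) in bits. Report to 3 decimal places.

H(M,N) = −Σ p(x,y)·log₂ p(x,y) over all 6 cells.
  cell (0,a): −0.07·log₂0.07 = 0.2686
  cell (0,b): −0.10·log₂0.10 = 0.3322
  cell (0,c): −0.04·log₂0.04 = 0.1858
  cell (1,a): −0.52·log₂0.52 = 0.4906
  cell (1,b): −0.02·log₂0.02 = 0.1129
  cell (1,c): −0.25·log₂0.25 = 0.5000
Sum = 1.890 bits.

1.890 bits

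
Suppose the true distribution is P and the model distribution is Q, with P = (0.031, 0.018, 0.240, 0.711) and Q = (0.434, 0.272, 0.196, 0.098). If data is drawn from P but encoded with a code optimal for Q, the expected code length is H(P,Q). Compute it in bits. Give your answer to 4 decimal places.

3.0180 bits

H(P,Q) = −Σ p·log₂ q.
  −0.031·log₂(0.434) = 0.03733
  −0.018·log₂(0.272) = 0.03381
  −0.240·log₂(0.196) = 0.56426
  −0.711·log₂(0.098) = 2.38261
H(P,Q) = 3.0180 bits.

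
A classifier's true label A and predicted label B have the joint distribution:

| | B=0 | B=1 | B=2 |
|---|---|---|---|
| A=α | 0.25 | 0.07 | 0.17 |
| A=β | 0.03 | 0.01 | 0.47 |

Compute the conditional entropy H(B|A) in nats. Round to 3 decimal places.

0.647 nats

Chain rule: H(B|A) = H(A,B) − H(A).
Marginals: p(A) = (0.4900, 0.5100), p(B) = (0.2800, 0.0800, 0.6400).
H(A,B) = 1.3401 nats; H(A) = 0.6929 nats.
H(B|A) = 1.3401 − 0.6929 = 0.647 nats.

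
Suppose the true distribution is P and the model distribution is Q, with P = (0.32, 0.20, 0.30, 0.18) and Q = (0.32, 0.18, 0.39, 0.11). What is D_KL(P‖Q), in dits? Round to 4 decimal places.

D(P‖Q) = Σ p·log₁₀(p/q).
  0.32·log₁₀(0.32/0.32) = 0.00000
  0.20·log₁₀(0.20/0.18) = 0.00915
  0.30·log₁₀(0.30/0.39) = -0.03418
  0.18·log₁₀(0.18/0.11) = 0.03850
D(P‖Q) = 0.0135 dits.

0.0135 dits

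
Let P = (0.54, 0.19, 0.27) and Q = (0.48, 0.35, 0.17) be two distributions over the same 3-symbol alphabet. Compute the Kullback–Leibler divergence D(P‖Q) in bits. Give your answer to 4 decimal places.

0.1045 bits

D(P‖Q) = Σ p·log₂(p/q).
  0.54·log₂(0.54/0.48) = 0.09176
  0.19·log₂(0.19/0.35) = -0.16746
  0.27·log₂(0.27/0.17) = 0.18020
D(P‖Q) = 0.1045 bits.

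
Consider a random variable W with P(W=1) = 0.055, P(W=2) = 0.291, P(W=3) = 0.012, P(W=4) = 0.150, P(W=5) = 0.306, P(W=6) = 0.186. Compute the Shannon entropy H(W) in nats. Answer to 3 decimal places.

1.532 nats

H(W) = −Σ p·ln p.
  −(0.055)·ln(0.055) = 0.1595
  −(0.291)·ln(0.291) = 0.3592
  −(0.012)·ln(0.012) = 0.0531
  −(0.150)·ln(0.150) = 0.2846
  −(0.306)·ln(0.306) = 0.3624
  −(0.186)·ln(0.186) = 0.3129
Sum: 0.1595 + 0.3592 + 0.0531 + 0.2846 + 0.3624 + 0.3129 = 1.532 nats.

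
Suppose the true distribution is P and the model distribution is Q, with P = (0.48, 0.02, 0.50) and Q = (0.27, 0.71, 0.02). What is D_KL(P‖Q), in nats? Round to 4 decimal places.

D(P‖Q) = Σ p·ln(p/q).
  0.48·ln(0.48/0.27) = 0.27617
  0.02·ln(0.02/0.71) = -0.07139
  0.50·ln(0.50/0.02) = 1.60944
D(P‖Q) = 1.8142 nats.

1.8142 nats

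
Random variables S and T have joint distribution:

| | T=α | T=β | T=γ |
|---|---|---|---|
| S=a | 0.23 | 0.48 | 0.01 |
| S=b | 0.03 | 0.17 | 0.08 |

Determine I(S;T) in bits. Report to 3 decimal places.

0.137 bits

Marginals: p(S) = (0.7200, 0.2800), p(T) = (0.2600, 0.6500, 0.0900).
I(S;T) = Σ p(x,y)·log₂[p(x,y)/(p(x)p(y))].
  (a,α): 0.23·log₂(1.2286) = 0.0683
  (a,β): 0.48·log₂(1.0256) = 0.0175
  (a,γ): 0.01·log₂(0.1543) = -0.0270
  (b,α): 0.03·log₂(0.4121) = -0.0384
  (b,β): 0.17·log₂(0.9341) = -0.0167
  (b,γ): 0.08·log₂(3.1746) = 0.1333
Sum = 0.137 bits.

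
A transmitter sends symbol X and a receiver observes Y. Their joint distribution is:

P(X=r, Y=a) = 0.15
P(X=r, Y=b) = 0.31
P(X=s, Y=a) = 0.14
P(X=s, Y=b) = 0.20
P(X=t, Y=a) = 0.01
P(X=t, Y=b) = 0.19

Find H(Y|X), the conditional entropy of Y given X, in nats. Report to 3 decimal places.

0.560 nats

Marginals: p(X) = (0.4600, 0.3400, 0.2000), p(Y) = (0.3000, 0.7000).
H(Y|X) = Σ p(X) · H(Y|X=·).
  X=r: p=0.4600, H(Y|X=r) = 0.6314
  X=s: p=0.3400, H(Y|X=s) = 0.6775
  X=t: p=0.2000, H(Y|X=t) = 0.1985
Weighted sum = 0.560 nats.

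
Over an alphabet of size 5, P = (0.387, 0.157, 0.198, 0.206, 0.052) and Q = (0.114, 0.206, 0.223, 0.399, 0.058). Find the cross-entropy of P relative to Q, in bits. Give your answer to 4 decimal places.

H(P,Q) = −Σ p·log₂ q.
  −0.387·log₂(0.114) = 1.21243
  −0.157·log₂(0.206) = 0.35785
  −0.198·log₂(0.223) = 0.42865
  −0.206·log₂(0.399) = 0.27306
  −0.052·log₂(0.058) = 0.21361
H(P,Q) = 2.4856 bits.

2.4856 bits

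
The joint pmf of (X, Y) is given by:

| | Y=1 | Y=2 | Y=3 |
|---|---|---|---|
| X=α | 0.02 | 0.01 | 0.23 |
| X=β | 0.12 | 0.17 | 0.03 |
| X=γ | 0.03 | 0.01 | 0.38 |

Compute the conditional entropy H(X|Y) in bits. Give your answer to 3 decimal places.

1.067 bits

Chain rule: H(X|Y) = H(X,Y) − H(Y).
Marginals: p(X) = (0.2600, 0.3200, 0.4200), p(Y) = (0.1700, 0.1900, 0.6400).
H(X,Y) = 2.3691 bits; H(Y) = 1.3019 bits.
H(X|Y) = 2.3691 − 1.3019 = 1.067 bits.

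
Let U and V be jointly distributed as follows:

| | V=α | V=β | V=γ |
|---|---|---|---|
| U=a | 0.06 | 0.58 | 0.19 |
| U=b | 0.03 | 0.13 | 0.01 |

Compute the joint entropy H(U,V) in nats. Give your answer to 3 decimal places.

1.217 nats

H(U,V) = −Σ p(x,y)·ln p(x,y) over all 6 cells.
  cell (a,α): −0.06·ln0.06 = 0.1688
  cell (a,β): −0.58·ln0.58 = 0.3159
  cell (a,γ): −0.19·ln0.19 = 0.3155
  cell (b,α): −0.03·ln0.03 = 0.1052
  cell (b,β): −0.13·ln0.13 = 0.2652
  cell (b,γ): −0.01·ln0.01 = 0.0461
Sum = 1.217 nats.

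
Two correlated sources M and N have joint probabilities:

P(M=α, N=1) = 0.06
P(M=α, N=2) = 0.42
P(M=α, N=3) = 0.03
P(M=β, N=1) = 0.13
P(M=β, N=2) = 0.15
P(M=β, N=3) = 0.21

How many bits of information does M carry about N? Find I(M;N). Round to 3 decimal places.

Marginals: p(M) = (0.5100, 0.4900), p(N) = (0.1900, 0.5700, 0.2400).
I(M;N) = Σ p(x,y)·log₂[p(x,y)/(p(x)p(y))].
  (α,1): 0.06·log₂(0.6192) = -0.0415
  (α,2): 0.42·log₂(1.4448) = 0.2230
  (α,3): 0.03·log₂(0.2451) = -0.0609
  (β,1): 0.13·log₂(1.3963) = 0.0626
  (β,2): 0.15·log₂(0.5371) = -0.1345
  (β,3): 0.21·log₂(1.7857) = 0.1757
Sum = 0.224 bits.

0.224 bits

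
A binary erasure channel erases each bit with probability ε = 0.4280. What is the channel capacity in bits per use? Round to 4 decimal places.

0.5720 bits

Binary erasure channel: capacity C = 1 − ε.
C = 1 − 0.4280 = 0.5720 bits per channel use.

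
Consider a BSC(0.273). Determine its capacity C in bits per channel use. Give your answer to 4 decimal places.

0.1543 bits

Binary symmetric channel: C = 1 − h₂(ε) where h₂ is the binary entropy function.
h₂(0.273) = −0.273·log₂0.273 − 0.727·log₂0.727 = 0.8457.
C = 1 − 0.8457 = 0.1543 bits per channel use.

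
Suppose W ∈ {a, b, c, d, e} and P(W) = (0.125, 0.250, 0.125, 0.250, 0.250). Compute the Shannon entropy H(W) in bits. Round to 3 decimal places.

2.250 bits

H(W) = −Σ p·log₂ p.
  −(0.125)·log₂(0.125) = 0.3750
  −(0.250)·log₂(0.250) = 0.5000
  −(0.125)·log₂(0.125) = 0.3750
  −(0.250)·log₂(0.250) = 0.5000
  −(0.250)·log₂(0.250) = 0.5000
Sum: 0.3750 + 0.5000 + 0.3750 + 0.5000 + 0.5000 = 2.250 bits.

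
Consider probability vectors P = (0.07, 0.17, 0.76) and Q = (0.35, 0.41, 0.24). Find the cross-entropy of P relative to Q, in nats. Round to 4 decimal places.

1.3097 nats

H(P,Q) = −Σ p·ln q.
  −0.07·ln(0.35) = 0.07349
  −0.17·ln(0.41) = 0.15157
  −0.76·ln(0.24) = 1.08461
H(P,Q) = 1.3097 nats.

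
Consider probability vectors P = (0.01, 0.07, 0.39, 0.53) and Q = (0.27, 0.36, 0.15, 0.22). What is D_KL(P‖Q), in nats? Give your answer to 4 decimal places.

D(P‖Q) = Σ p·ln(p/q).
  0.01·ln(0.01/0.27) = -0.03296
  0.07·ln(0.07/0.36) = -0.11463
  0.39·ln(0.39/0.15) = 0.37265
  0.53·ln(0.53/0.22) = 0.46600
D(P‖Q) = 0.6911 nats.

0.6911 nats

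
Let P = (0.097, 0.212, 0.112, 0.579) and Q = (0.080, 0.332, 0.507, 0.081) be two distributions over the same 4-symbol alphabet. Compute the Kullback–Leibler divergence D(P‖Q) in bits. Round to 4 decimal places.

D(P‖Q) = Σ p·log₂(p/q).
  0.097·log₂(0.097/0.080) = 0.02696
  0.212·log₂(0.212/0.332) = -0.13719
  0.112·log₂(0.112/0.507) = -0.24399
  0.579·log₂(0.579/0.081) = 1.64295
D(P‖Q) = 1.2887 bits.

1.2887 bits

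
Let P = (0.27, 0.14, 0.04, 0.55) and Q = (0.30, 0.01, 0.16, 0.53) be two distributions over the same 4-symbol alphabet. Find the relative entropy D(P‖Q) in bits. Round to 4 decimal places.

D(P‖Q) = Σ p·log₂(p/q).
  0.27·log₂(0.27/0.30) = -0.04104
  0.14·log₂(0.14/0.01) = 0.53303
  0.04·log₂(0.04/0.16) = -0.08000
  0.55·log₂(0.55/0.53) = 0.02939
D(P‖Q) = 0.4414 bits.

0.4414 bits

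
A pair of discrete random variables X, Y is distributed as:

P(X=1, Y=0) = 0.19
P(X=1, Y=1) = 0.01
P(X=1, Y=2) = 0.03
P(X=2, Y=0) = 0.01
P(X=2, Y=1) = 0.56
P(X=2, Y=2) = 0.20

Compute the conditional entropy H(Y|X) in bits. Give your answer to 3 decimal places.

Chain rule: H(Y|X) = H(X,Y) − H(X).
Marginals: p(X) = (0.2300, 0.7700), p(Y) = (0.2000, 0.5700, 0.2300).
H(X,Y) = 1.6727 bits; H(X) = 0.7780 bits.
H(Y|X) = 1.6727 − 0.7780 = 0.895 bits.

0.895 bits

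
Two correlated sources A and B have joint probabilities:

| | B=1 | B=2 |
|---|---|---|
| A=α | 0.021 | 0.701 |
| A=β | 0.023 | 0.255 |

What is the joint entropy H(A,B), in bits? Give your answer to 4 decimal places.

H(A,B) = −Σ p(x,y)·log₂ p(x,y) over all 4 cells.
  cell (α,1): −0.021·log₂0.021 = 0.11704
  cell (α,2): −0.701·log₂0.701 = 0.35927
  cell (β,1): −0.023·log₂0.023 = 0.12517
  cell (β,2): −0.255·log₂0.255 = 0.50271
Sum = 1.1042 bits.

1.1042 bits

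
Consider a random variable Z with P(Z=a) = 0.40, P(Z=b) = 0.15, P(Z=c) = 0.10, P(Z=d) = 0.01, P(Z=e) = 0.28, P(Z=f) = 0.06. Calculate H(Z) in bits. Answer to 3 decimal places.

H(Z) = −Σ p·log₂ p.
  −(0.40)·log₂(0.40) = 0.5288
  −(0.15)·log₂(0.15) = 0.4105
  −(0.10)·log₂(0.10) = 0.3322
  −(0.01)·log₂(0.01) = 0.0664
  −(0.28)·log₂(0.28) = 0.5142
  −(0.06)·log₂(0.06) = 0.2435
Sum: 0.5288 + 0.4105 + 0.3322 + 0.0664 + 0.5142 + 0.2435 = 2.096 bits.

2.096 bits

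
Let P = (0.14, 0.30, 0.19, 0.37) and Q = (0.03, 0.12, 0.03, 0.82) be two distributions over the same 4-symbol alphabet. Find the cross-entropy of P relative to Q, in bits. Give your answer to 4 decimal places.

2.6930 bits

H(P,Q) = −Σ p·log₂ q.
  −0.14·log₂(0.03) = 0.70825
  −0.30·log₂(0.12) = 0.91767
  −0.19·log₂(0.03) = 0.96119
  −0.37·log₂(0.82) = 0.10593
H(P,Q) = 2.6930 bits.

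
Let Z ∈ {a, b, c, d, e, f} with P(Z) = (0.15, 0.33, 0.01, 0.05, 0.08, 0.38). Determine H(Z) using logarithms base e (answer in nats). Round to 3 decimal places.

1.416 nats

H(Z) = −Σ p·ln p.
  −(0.15)·ln(0.15) = 0.2846
  −(0.33)·ln(0.33) = 0.3659
  −(0.01)·ln(0.01) = 0.0461
  −(0.05)·ln(0.05) = 0.1498
  −(0.08)·ln(0.08) = 0.2021
  −(0.38)·ln(0.38) = 0.3677
Sum: 0.2846 + 0.3659 + 0.0461 + 0.1498 + 0.2021 + 0.3677 = 1.416 nats.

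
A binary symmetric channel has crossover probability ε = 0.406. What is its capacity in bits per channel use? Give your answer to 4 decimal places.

Binary symmetric channel: C = 1 − h₂(ε) where h₂ is the binary entropy function.
h₂(0.406) = −0.406·log₂0.406 − 0.594·log₂0.594 = 0.9744.
C = 1 − 0.9744 = 0.0256 bits per channel use.

0.0256 bits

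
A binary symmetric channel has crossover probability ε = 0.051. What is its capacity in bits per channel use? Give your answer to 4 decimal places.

Binary symmetric channel: C = 1 − h₂(ε) where h₂ is the binary entropy function.
h₂(0.051) = −0.051·log₂0.051 − 0.949·log₂0.949 = 0.2906.
C = 1 − 0.2906 = 0.7094 bits per channel use.

0.7094 bits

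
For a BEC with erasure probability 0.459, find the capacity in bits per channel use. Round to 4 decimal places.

Binary erasure channel: capacity C = 1 − ε.
C = 1 − 0.459 = 0.5410 bits per channel use.

0.5410 bits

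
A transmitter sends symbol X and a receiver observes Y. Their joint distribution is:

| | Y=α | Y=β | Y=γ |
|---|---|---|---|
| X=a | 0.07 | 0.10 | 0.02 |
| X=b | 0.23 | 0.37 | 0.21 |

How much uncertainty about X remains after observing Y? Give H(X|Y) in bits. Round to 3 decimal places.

Marginals: p(X) = (0.1900, 0.8100), p(Y) = (0.3000, 0.4700, 0.2300).
H(X|Y) = Σ p(Y) · H(X|Y=·).
  Y=α: p=0.3000, H(X|Y=α) = 0.7838
  Y=β: p=0.4700, H(X|Y=β) = 0.7467
  Y=γ: p=0.2300, H(X|Y=γ) = 0.4262
Weighted sum = 0.684 bits.

0.684 bits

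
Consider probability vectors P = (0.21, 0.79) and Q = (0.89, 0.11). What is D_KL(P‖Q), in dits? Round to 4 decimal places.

0.5447 dits

D(P‖Q) = Σ p·log₁₀(p/q).
  0.21·log₁₀(0.21/0.89) = -0.13171
  0.79·log₁₀(0.79/0.11) = 0.67643
D(P‖Q) = 0.5447 dits.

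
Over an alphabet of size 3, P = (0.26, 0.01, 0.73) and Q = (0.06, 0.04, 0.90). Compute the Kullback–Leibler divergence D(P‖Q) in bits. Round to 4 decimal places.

0.3095 bits

D(P‖Q) = Σ p·log₂(p/q).
  0.26·log₂(0.26/0.06) = 0.55002
  0.01·log₂(0.01/0.04) = -0.02000
  0.73·log₂(0.73/0.90) = -0.22048
D(P‖Q) = 0.3095 bits.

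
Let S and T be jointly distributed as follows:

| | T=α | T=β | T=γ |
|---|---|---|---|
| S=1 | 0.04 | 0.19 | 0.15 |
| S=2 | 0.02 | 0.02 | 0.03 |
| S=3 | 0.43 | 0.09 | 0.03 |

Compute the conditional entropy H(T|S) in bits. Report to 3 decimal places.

Marginals: p(S) = (0.3800, 0.0700, 0.5500), p(T) = (0.4900, 0.3000, 0.2100).
H(T|S) = Σ p(S) · H(T|S=·).
  S=1: p=0.3800, H(T|S=1) = 1.3712
  S=2: p=0.0700, H(T|S=2) = 1.5567
  S=3: p=0.5500, H(T|S=3) = 0.9338
Weighted sum = 1.144 bits.

1.144 bits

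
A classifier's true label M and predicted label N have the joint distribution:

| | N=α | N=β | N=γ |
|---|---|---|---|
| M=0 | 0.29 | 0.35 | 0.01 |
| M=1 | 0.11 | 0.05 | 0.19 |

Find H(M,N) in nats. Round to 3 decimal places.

1.481 nats

H(M,N) = −Σ p(x,y)·ln p(x,y) over all 6 cells.
  cell (0,α): −0.29·ln0.29 = 0.3590
  cell (0,β): −0.35·ln0.35 = 0.3674
  cell (0,γ): −0.01·ln0.01 = 0.0461
  cell (1,α): −0.11·ln0.11 = 0.2428
  cell (1,β): −0.05·ln0.05 = 0.1498
  cell (1,γ): −0.19·ln0.19 = 0.3155
Sum = 1.481 nats.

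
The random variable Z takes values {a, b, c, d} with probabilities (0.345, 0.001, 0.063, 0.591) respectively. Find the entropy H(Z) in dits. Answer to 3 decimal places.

0.373 dits

H(Z) = −Σ p·log₁₀ p.
  −(0.345)·log₁₀(0.345) = 0.1595
  −(0.001)·log₁₀(0.001) = 0.0030
  −(0.063)·log₁₀(0.063) = 0.0756
  −(0.591)·log₁₀(0.591) = 0.1350
Sum: 0.1595 + 0.0030 + 0.0756 + 0.1350 = 0.373 dits.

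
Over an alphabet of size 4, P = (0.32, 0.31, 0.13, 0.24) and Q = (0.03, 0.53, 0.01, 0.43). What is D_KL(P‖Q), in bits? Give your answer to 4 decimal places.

D(P‖Q) = Σ p·log₂(p/q).
  0.32·log₂(0.32/0.03) = 1.09281
  0.31·log₂(0.31/0.53) = -0.23985
  0.13·log₂(0.13/0.01) = 0.48106
  0.24·log₂(0.24/0.43) = -0.20191
D(P‖Q) = 1.1321 bits.

1.1321 bits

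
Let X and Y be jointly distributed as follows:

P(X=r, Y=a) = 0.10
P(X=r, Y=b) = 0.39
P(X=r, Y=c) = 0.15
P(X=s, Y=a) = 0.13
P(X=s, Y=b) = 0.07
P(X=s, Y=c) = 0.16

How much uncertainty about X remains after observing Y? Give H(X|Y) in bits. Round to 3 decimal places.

0.820 bits

Chain rule: H(X|Y) = H(X,Y) − H(Y).
Marginals: p(X) = (0.6400, 0.3600), p(Y) = (0.2300, 0.4600, 0.3100).
H(X,Y) = 2.3468 bits; H(Y) = 1.5268 bits.
H(X|Y) = 2.3468 − 1.5268 = 0.820 bits.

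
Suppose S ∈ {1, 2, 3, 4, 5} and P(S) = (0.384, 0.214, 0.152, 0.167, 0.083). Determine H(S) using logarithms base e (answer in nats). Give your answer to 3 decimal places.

H(S) = −Σ p·ln p.
  −(0.384)·ln(0.384) = 0.3675
  −(0.214)·ln(0.214) = 0.3299
  −(0.152)·ln(0.152) = 0.2863
  −(0.167)·ln(0.167) = 0.2989
  −(0.083)·ln(0.083) = 0.2066
Sum: 0.3675 + 0.3299 + 0.2863 + 0.2989 + 0.2066 = 1.489 nats.

1.489 nats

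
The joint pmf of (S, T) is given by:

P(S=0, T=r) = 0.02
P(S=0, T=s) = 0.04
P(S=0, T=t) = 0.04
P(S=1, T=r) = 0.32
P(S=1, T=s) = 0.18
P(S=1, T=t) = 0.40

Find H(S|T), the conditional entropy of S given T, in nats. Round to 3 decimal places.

0.314 nats

Marginals: p(S) = (0.1000, 0.9000), p(T) = (0.3400, 0.2200, 0.4400).
H(S|T) = Σ p(T) · H(S|T=·).
  T=r: p=0.3400, H(S|T=r) = 0.2237
  T=s: p=0.2200, H(S|T=s) = 0.4741
  T=t: p=0.4400, H(S|T=t) = 0.3046
Weighted sum = 0.314 nats.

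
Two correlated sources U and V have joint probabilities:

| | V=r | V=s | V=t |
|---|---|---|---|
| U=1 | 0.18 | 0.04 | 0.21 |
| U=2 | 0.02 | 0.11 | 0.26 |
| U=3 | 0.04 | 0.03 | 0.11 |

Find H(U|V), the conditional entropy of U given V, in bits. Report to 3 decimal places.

Marginals: p(U) = (0.4300, 0.3900, 0.1800), p(V) = (0.2400, 0.1800, 0.5800).
H(U|V) = Σ p(V) · H(U|V=·).
  V=r: p=0.2400, H(U|V=r) = 1.0409
  V=s: p=0.1800, H(U|V=s) = 1.3472
  V=t: p=0.5800, H(U|V=t) = 1.5045
Weighted sum = 1.365 bits.

1.365 bits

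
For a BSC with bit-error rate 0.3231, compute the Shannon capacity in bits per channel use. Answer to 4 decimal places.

Binary symmetric channel: C = 1 − h₂(ε) where h₂ is the binary entropy function.
h₂(0.3231) = −0.3231·log₂0.3231 − 0.6769·log₂0.6769 = 0.9077.
C = 1 − 0.9077 = 0.0923 bits per channel use.

0.0923 bits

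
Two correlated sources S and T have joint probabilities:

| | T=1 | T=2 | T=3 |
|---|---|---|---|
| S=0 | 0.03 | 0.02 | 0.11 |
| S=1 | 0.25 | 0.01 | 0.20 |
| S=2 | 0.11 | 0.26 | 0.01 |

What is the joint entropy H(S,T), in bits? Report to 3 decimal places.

H(S,T) = −Σ p(x,y)·log₂ p(x,y) over all 9 cells.
  cell (0,1): −0.03·log₂0.03 = 0.1518
  cell (0,2): −0.02·log₂0.02 = 0.1129
  cell (0,3): −0.11·log₂0.11 = 0.3503
  cell (1,1): −0.25·log₂0.25 = 0.5000
  cell (1,2): −0.01·log₂0.01 = 0.0664
  cell (1,3): −0.20·log₂0.20 = 0.4644
  cell (2,1): −0.11·log₂0.11 = 0.3503
  cell (2,2): −0.26·log₂0.26 = 0.5053
  cell (2,3): −0.01·log₂0.01 = 0.0664
Sum = 2.568 bits.

2.568 bits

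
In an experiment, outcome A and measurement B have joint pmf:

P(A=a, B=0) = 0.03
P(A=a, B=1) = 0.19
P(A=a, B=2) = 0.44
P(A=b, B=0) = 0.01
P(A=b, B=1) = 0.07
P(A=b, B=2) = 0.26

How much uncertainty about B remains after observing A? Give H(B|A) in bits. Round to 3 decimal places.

Marginals: p(A) = (0.6600, 0.3400), p(B) = (0.0400, 0.2600, 0.7000).
H(B|A) = Σ p(A) · H(B|A=·).
  A=a: p=0.6600, H(B|A=a) = 1.1098
  A=b: p=0.3400, H(B|A=b) = 0.9150
Weighted sum = 1.044 bits.

1.044 bits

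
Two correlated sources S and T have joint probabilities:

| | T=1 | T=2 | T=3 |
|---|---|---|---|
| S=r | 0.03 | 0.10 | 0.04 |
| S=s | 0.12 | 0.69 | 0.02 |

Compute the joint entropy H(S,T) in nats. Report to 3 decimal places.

1.053 nats

H(S,T) = −Σ p(x,y)·ln p(x,y) over all 6 cells.
  cell (r,1): −0.03·ln0.03 = 0.1052
  cell (r,2): −0.10·ln0.10 = 0.2303
  cell (r,3): −0.04·ln0.04 = 0.1288
  cell (s,1): −0.12·ln0.12 = 0.2544
  cell (s,2): −0.69·ln0.69 = 0.2560
  cell (s,3): −0.02·ln0.02 = 0.0782
Sum = 1.053 nats.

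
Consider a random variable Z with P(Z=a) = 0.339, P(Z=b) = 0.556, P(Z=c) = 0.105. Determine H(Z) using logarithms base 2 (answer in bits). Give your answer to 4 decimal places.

1.3413 bits

H(Z) = −Σ p·log₂ p.
  −(0.339)·log₂(0.339) = 0.52906
  −(0.556)·log₂(0.556) = 0.47084
  −(0.105)·log₂(0.105) = 0.34141
Sum: 0.52906 + 0.47084 + 0.34141 = 1.3413 bits.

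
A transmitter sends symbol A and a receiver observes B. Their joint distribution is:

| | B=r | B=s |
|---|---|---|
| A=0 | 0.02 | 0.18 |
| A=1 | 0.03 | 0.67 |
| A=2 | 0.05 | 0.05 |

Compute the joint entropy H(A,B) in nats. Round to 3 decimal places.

H(A,B) = −Σ p(x,y)·ln p(x,y) over all 6 cells.
  cell (0,r): −0.02·ln0.02 = 0.0782
  cell (0,s): −0.18·ln0.18 = 0.3087
  cell (1,r): −0.03·ln0.03 = 0.1052
  cell (1,s): −0.67·ln0.67 = 0.2683
  cell (2,r): −0.05·ln0.05 = 0.1498
  cell (2,s): −0.05·ln0.05 = 0.1498
Sum = 1.060 nats.

1.060 nats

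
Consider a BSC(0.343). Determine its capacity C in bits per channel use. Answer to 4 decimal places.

Binary symmetric channel: C = 1 − h₂(ε) where h₂ is the binary entropy function.
h₂(0.343) = −0.343·log₂0.343 − 0.657·log₂0.657 = 0.9277.
C = 1 − 0.9277 = 0.0723 bits per channel use.

0.0723 bits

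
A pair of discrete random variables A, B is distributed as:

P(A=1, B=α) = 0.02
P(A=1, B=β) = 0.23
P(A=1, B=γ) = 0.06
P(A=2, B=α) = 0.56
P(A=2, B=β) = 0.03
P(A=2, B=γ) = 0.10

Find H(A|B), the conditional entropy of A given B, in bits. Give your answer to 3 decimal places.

0.412 bits

Chain rule: H(A|B) = H(A,B) − H(B).
Marginals: p(A) = (0.3100, 0.6900), p(B) = (0.5800, 0.2600, 0.1600).
H(A,B) = 1.7965 bits; H(B) = 1.3841 bits.
H(A|B) = 1.7965 − 1.3841 = 0.412 bits.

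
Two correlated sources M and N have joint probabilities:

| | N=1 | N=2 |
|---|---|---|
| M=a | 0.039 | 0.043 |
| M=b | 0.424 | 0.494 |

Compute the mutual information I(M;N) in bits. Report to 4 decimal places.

0.0000 bits

Marginals: p(M) = (0.0820, 0.9180), p(N) = (0.4630, 0.5370).
I(M;N) = Σ p(x,y)·log₂[p(x,y)/(p(x)p(y))].
  (a,1): 0.039·log₂(1.0272) = 0.00151
  (a,2): 0.043·log₂(0.9765) = -0.00147
  (b,1): 0.424·log₂(0.9976) = -0.00149
  (b,2): 0.494·log₂(1.0021) = 0.00149
Sum = 0.0000 bits.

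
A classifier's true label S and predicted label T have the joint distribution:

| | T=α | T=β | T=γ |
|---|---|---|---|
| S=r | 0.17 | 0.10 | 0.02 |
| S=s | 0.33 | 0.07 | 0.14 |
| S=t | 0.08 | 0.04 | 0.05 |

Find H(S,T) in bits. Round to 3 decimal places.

H(S,T) = −Σ p(x,y)·log₂ p(x,y) over all 9 cells.
  cell (r,α): −0.17·log₂0.17 = 0.4346
  cell (r,β): −0.10·log₂0.10 = 0.3322
  cell (r,γ): −0.02·log₂0.02 = 0.1129
  cell (s,α): −0.33·log₂0.33 = 0.5278
  cell (s,β): −0.07·log₂0.07 = 0.2686
  cell (s,γ): −0.14·log₂0.14 = 0.3971
  cell (t,α): −0.08·log₂0.08 = 0.2915
  cell (t,β): −0.04·log₂0.04 = 0.1858
  cell (t,γ): −0.05·log₂0.05 = 0.2161
Sum = 2.767 bits.

2.767 bits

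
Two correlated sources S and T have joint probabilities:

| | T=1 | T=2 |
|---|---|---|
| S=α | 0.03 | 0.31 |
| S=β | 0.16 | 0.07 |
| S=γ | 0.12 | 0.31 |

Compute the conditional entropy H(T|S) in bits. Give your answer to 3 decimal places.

Chain rule: H(T|S) = H(S,T) − H(S).
Marginals: p(S) = (0.3400, 0.2300, 0.4300), p(T) = (0.3100, 0.6900).
H(S,T) = 2.2580 bits; H(S) = 1.5404 bits.
H(T|S) = 2.2580 − 1.5404 = 0.718 bits.

0.718 bits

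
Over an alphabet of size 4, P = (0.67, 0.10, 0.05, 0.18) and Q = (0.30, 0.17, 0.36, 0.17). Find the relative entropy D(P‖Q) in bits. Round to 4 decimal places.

0.5726 bits

D(P‖Q) = Σ p·log₂(p/q).
  0.67·log₂(0.67/0.30) = 0.77666
  0.10·log₂(0.10/0.17) = -0.07655
  0.05·log₂(0.05/0.36) = -0.14240
  0.18·log₂(0.18/0.17) = 0.01484
D(P‖Q) = 0.5726 bits.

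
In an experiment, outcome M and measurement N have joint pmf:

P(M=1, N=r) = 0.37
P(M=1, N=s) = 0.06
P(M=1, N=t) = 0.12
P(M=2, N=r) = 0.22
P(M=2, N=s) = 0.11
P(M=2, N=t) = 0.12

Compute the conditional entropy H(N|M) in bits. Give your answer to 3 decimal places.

1.346 bits

Marginals: p(M) = (0.5500, 0.4500), p(N) = (0.5900, 0.1700, 0.2400).
H(N|M) = Σ p(M) · H(N|M=·).
  M=1: p=0.5500, H(N|M=1) = 1.2126
  M=2: p=0.4500, H(N|M=2) = 1.5101
Weighted sum = 1.346 bits.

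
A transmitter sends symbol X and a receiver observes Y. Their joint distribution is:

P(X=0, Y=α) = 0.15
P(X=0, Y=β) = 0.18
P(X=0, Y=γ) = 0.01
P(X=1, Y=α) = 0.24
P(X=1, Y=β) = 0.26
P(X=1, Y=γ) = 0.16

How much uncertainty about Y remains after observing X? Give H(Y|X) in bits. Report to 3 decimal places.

Marginals: p(X) = (0.3400, 0.6600), p(Y) = (0.3900, 0.4400, 0.1700).
H(Y|X) = Σ p(X) · H(Y|X=·).
  X=0: p=0.3400, H(Y|X=0) = 1.1562
  X=1: p=0.6600, H(Y|X=1) = 1.5557
Weighted sum = 1.420 bits.

1.420 bits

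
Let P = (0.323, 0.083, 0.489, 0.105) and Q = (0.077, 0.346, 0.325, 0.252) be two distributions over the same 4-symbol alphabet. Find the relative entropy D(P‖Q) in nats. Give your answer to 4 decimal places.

0.4525 nats

D(P‖Q) = Σ p·ln(p/q).
  0.323·ln(0.323/0.077) = 0.46313
  0.083·ln(0.083/0.346) = -0.11849
  0.489·ln(0.489/0.325) = 0.19977
  0.105·ln(0.105/0.252) = -0.09192
D(P‖Q) = 0.4525 nats.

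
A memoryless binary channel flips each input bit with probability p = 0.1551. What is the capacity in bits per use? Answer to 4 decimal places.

0.3775 bits

Binary symmetric channel: C = 1 − h₂(ε) where h₂ is the binary entropy function.
h₂(0.1551) = −0.1551·log₂0.1551 − 0.8449·log₂0.8449 = 0.6225.
C = 1 − 0.6225 = 0.3775 bits per channel use.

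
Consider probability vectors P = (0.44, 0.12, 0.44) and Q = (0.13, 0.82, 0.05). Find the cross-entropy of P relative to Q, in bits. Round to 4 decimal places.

3.2311 bits

H(P,Q) = −Σ p·log₂ q.
  −0.44·log₂(0.13) = 1.29510
  −0.12·log₂(0.82) = 0.03436
  −0.44·log₂(0.05) = 1.90165
H(P,Q) = 3.2311 bits.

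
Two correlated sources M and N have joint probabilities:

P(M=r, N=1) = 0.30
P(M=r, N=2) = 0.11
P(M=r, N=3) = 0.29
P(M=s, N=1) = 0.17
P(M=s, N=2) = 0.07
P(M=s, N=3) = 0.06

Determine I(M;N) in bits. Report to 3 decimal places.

0.033 bits

Marginals: p(M) = (0.7000, 0.3000), p(N) = (0.4700, 0.1800, 0.3500).
I(M;N) = Σ p(x,y)·log₂[p(x,y)/(p(x)p(y))].
  (r,1): 0.30·log₂(0.9119) = -0.0399
  (r,2): 0.11·log₂(0.8730) = -0.0216
  (r,3): 0.29·log₂(1.1837) = 0.0705
  (s,1): 0.17·log₂(1.2057) = 0.0459
  (s,2): 0.07·log₂(1.2963) = 0.0262
  (s,3): 0.06·log₂(0.5714) = -0.0484
Sum = 0.033 bits.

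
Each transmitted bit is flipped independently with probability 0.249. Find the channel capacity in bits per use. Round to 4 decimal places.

0.1903 bits

Binary symmetric channel: C = 1 − h₂(ε) where h₂ is the binary entropy function.
h₂(0.249) = −0.249·log₂0.249 − 0.751·log₂0.751 = 0.8097.
C = 1 − 0.8097 = 0.1903 bits per channel use.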